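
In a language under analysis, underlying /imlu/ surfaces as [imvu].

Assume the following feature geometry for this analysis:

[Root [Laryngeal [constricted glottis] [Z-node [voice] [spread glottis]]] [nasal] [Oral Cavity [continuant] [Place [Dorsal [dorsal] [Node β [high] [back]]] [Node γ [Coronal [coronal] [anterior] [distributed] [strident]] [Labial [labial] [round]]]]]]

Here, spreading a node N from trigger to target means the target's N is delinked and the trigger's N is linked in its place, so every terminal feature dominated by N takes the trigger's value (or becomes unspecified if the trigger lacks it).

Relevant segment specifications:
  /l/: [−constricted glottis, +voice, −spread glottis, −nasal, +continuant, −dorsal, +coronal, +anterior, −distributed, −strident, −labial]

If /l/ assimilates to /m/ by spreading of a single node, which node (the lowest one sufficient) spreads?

Comparing /l/ with its surface form [v], the features that change are [labial], [round], [coronal], [anterior], [distributed], [strident].
In this geometry the lowest node dominating all of them is Node γ: every daughter of Node γ dominates only a proper subset, so no lower node suffices.
If Node γ spreads, every terminal under it takes /m/'s value, producing [v] as observed.
Features on which the two segments disagree outside Node γ, such as [nasal], [continuant], are unchanged — nothing dominating them spread, and Node γ is the minimal sufficient constituent.

Node γ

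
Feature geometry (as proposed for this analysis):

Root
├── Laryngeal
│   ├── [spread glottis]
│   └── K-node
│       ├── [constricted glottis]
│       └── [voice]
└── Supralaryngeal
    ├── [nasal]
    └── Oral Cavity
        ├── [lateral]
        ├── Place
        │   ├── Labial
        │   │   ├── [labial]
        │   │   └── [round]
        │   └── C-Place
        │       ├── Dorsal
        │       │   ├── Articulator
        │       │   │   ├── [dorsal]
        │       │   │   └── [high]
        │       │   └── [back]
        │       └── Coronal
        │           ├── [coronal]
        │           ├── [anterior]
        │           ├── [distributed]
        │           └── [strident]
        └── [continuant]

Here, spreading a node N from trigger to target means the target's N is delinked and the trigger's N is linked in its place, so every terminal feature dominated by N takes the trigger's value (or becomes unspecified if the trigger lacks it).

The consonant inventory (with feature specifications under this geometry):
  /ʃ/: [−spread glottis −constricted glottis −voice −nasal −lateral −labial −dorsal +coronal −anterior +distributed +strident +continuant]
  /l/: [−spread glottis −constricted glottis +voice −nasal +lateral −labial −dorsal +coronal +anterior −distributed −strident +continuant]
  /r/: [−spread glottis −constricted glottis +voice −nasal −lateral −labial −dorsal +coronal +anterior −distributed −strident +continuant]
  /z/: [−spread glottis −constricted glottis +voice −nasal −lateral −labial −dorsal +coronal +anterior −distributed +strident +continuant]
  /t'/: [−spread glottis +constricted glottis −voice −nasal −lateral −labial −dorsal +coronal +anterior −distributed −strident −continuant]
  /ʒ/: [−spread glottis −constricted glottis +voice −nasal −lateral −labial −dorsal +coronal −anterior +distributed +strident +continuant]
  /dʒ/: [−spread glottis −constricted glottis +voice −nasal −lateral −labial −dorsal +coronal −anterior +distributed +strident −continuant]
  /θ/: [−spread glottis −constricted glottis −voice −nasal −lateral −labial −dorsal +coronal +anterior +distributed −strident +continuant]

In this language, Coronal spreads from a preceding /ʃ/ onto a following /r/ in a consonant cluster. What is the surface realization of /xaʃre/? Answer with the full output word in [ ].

[xaʃʒe]

The Coronal node dominates the terminals [coronal], [anterior], [distributed], [strident].
Spreading Coronal from /ʃ/ onto /r/ replaces those values with /ʃ/'s: [+coronal], [−anterior], [+distributed], [+strident]. Features outside Coronal ([spread glottis], [constricted glottis], [voice], …) stay as in /r/.
This feature bundle is that of [ʒ], so /xaʃre/ surfaces as [xaʃʒe].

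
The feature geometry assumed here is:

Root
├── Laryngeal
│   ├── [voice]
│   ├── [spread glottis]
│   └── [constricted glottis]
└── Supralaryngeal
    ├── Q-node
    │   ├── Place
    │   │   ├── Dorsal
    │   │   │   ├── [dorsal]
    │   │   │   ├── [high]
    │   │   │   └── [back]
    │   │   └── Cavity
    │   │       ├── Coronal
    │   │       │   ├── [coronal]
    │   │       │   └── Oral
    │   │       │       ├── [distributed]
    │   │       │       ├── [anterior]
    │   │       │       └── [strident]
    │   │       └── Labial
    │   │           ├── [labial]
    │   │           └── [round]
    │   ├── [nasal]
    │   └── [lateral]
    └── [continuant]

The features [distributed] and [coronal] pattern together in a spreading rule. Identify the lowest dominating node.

[distributed] lies under Oral (below Supralaryngeal).
[coronal] lies under Coronal (below Supralaryngeal).
Coronal is the lowest common ancestor — every listed feature sits under it, and no single subconstituent of Coronal covers them all.

Coronal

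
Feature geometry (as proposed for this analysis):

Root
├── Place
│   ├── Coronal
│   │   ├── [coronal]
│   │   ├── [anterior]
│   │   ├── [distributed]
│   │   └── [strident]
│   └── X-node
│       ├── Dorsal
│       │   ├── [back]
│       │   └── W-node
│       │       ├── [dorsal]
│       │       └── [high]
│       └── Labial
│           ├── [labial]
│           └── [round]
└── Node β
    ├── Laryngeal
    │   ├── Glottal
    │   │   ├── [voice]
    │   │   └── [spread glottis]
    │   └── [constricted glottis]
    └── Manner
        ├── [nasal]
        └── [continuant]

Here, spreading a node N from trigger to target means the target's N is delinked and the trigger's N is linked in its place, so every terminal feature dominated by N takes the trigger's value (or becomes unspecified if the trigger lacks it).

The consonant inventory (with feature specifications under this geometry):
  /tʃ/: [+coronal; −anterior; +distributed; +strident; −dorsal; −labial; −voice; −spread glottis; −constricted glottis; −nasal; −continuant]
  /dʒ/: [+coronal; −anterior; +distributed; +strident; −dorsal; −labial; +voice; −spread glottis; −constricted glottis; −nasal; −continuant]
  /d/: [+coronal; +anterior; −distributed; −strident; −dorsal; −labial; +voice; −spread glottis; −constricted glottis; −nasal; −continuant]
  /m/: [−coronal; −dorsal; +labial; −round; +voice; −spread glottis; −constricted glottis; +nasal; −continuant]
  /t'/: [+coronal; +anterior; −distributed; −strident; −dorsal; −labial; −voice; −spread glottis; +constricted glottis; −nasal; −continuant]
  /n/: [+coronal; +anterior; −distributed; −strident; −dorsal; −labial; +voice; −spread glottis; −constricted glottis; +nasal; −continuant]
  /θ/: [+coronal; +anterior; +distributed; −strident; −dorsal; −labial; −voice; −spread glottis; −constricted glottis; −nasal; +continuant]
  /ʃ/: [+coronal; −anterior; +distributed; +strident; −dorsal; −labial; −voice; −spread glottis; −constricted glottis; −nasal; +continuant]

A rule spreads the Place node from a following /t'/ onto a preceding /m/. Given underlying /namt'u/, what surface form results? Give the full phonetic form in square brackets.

[nant'u]

Terminals under Place in this geometry: [coronal], [anterior], [distributed], [strident], [back], [dorsal], [high], [labial], [round].
After delinking /m/'s Place and linking /t'/'s, the affected terminals become [+coronal], [+anterior], [−distributed], [−strident], [−dorsal], [−labial]; [voice], [spread glottis], [constricted glottis], … (outside Place) are retained from /m/.
This feature bundle is that of [n], so /namt'u/ surfaces as [nant'u].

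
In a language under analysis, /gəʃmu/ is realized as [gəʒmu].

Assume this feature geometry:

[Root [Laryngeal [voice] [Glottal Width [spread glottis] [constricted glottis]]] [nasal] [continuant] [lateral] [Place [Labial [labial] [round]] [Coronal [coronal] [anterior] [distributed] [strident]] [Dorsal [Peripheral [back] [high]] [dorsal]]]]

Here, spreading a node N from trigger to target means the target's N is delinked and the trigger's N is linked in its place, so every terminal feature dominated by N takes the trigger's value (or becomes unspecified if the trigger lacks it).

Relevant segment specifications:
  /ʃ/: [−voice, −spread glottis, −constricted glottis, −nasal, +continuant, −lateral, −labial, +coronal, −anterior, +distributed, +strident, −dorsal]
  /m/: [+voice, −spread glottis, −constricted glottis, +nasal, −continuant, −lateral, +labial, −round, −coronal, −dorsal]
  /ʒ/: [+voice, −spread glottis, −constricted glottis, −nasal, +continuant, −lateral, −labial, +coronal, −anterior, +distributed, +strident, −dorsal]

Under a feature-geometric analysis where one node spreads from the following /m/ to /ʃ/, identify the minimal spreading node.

Comparing /ʃ/ with its surface form [ʒ], the only feature that changes is [voice].
Only a single terminal changes, and /m/ supplies the new value, so [voice] itself is the minimal spreading constituent.
[continuant], [coronal] stay as in /ʃ/ although /m/ differs there, so no node dominating them spread; among the remaining candidates [voice] is the lowest that derives the output.

[voice]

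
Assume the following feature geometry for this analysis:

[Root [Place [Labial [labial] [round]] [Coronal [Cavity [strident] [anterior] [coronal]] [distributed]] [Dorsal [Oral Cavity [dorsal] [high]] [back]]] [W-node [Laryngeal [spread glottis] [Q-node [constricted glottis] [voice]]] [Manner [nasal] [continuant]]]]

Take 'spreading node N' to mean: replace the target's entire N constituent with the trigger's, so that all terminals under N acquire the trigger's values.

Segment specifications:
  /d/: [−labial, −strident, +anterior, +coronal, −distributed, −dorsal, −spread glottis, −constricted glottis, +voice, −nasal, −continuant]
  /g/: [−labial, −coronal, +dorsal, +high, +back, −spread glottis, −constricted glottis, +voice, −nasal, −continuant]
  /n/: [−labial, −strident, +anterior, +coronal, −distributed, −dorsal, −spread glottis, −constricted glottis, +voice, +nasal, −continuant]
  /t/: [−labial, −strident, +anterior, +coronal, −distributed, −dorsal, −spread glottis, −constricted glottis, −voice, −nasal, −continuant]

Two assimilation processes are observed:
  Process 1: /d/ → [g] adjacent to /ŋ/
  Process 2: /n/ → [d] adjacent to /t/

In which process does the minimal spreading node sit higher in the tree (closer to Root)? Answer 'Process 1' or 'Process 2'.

Process 1

Process 1: the features that change are [coronal], [anterior], [distributed], [strident], [dorsal], [high], [back]; the minimal node is Place (depth 1).
Process 2: the feature that changes is [nasal]; the minimal node is [nasal] (depth 3).
Place (depth 1) sits above [nasal] (depth 3), making Process 1 the one with the higher spreading node.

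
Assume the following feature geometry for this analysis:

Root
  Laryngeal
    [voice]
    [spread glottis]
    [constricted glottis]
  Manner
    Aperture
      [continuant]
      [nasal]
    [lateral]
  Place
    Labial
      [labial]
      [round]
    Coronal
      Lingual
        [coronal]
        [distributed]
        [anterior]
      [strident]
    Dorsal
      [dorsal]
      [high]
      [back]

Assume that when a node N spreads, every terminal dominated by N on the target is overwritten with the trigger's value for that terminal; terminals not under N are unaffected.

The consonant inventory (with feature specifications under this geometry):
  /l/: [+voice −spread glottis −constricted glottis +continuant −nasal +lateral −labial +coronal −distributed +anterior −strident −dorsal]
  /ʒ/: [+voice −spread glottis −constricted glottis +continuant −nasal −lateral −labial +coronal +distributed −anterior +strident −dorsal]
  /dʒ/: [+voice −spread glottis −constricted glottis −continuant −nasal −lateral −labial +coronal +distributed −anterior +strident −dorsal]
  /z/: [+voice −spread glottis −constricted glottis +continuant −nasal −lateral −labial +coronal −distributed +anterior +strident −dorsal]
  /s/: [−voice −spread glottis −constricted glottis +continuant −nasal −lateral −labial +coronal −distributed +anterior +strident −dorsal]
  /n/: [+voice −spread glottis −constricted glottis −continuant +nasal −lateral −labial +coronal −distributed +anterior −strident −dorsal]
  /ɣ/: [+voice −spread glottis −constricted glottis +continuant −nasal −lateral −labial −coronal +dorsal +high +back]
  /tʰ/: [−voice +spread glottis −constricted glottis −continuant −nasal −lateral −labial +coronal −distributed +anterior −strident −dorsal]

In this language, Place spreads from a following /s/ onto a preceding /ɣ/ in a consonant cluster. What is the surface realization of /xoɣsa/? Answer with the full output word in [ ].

Place immediately or transitively dominates [labial], [round], [coronal], [distributed], [anterior], [strident], [dorsal], [high], [back].
After delinking /ɣ/'s Place and linking /s/'s, the affected terminals become [−labial], [+coronal], [−distributed], [+anterior], [+strident], [−dorsal]; [voice], [spread glottis], [constricted glottis], … (outside Place) are retained from /ɣ/.
Among the inventory, only /z/ has exactly this specification, giving the surface form [xozsa].

[xozsa]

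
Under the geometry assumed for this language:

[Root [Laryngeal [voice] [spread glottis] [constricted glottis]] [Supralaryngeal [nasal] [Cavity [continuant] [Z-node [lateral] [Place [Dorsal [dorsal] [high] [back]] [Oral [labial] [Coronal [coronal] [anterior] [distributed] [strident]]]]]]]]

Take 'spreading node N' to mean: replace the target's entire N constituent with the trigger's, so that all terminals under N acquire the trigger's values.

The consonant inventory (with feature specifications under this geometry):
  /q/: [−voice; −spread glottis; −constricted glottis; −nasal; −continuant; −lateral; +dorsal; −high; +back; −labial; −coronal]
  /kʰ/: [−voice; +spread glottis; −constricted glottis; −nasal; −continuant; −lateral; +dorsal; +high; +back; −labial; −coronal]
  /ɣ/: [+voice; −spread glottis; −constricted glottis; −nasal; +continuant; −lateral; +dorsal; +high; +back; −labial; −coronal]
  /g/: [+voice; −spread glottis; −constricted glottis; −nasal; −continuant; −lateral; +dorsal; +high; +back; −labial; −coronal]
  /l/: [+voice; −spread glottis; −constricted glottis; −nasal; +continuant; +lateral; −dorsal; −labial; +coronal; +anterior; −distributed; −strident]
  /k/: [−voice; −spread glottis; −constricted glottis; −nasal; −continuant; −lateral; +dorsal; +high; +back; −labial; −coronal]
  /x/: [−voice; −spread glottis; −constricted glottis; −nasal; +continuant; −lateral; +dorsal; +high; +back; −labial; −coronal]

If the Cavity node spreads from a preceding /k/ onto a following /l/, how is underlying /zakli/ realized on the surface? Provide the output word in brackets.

[zakgi]

Terminals under Cavity in this geometry: [continuant], [lateral], [dorsal], [high], [back], [labial], [coronal], [anterior], [distributed], [strident].
After delinking /l/'s Cavity and linking /k/'s, the affected terminals become [−continuant], [−lateral], [+dorsal], [+high], [+back], [−labial], [−coronal]; [voice], [spread glottis], [constricted glottis], … (outside Cavity) are retained from /l/.
This feature bundle is that of [g], so /zakli/ surfaces as [zakgi].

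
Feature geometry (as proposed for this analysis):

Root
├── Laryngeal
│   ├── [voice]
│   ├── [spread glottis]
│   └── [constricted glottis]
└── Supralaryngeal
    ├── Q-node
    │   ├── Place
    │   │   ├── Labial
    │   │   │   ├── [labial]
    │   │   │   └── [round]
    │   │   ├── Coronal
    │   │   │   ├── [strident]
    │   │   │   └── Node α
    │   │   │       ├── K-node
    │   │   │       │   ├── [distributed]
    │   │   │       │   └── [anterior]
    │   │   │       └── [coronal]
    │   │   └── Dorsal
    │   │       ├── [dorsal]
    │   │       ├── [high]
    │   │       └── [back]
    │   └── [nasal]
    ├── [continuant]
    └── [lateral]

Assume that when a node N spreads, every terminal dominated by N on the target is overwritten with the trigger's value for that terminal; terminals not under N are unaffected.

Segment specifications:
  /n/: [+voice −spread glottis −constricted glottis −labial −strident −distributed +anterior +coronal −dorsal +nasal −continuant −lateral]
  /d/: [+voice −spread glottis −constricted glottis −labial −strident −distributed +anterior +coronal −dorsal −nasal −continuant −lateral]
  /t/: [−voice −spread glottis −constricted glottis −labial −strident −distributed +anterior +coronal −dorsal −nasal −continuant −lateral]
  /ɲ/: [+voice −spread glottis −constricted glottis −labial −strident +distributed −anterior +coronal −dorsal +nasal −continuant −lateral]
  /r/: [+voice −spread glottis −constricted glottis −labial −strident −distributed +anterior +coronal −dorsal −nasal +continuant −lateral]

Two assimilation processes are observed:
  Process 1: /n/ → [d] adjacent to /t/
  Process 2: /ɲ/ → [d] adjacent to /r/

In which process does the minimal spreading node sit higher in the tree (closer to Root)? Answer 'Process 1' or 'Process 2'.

Process 1 alters [nasal]; the lowest dominating node is [nasal] (depth 3 from Root).
In Process 2, [nasal], [anterior], [distributed] change, so the minimal spreading node is Q-node at depth 2.
Depth 2 < depth 3; Process 2 involves the structurally higher constituent Q-node.

Process 2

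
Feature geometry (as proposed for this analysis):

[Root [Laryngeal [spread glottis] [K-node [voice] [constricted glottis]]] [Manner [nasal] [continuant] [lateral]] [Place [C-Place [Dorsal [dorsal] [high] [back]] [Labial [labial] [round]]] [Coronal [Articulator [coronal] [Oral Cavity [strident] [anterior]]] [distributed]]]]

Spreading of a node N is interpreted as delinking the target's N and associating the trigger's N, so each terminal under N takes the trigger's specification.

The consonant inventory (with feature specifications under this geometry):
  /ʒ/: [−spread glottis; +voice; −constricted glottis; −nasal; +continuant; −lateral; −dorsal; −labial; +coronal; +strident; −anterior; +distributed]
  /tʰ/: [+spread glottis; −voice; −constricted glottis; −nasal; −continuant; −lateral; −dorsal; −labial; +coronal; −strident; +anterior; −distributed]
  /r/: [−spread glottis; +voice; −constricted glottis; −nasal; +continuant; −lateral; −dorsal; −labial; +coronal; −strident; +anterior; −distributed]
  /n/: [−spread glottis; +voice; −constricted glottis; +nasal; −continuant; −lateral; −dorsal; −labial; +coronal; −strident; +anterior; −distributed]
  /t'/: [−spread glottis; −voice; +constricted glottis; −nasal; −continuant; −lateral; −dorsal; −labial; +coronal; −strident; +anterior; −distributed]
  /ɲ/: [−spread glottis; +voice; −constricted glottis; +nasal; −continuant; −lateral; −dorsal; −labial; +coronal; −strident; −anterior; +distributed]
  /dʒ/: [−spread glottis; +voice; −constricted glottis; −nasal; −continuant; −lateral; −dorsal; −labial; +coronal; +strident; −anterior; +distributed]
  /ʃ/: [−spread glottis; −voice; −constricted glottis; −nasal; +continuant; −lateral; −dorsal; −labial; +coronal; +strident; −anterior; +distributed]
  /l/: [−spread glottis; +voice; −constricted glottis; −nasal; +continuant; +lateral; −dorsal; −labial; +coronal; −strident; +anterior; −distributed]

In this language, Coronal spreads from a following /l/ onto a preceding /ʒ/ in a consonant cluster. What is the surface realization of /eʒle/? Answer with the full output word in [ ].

Terminals under Coronal in this geometry: [coronal], [strident], [anterior], [distributed].
The target acquires /l/'s values for everything under Coronal — [+coronal], [−strident], [+anterior], [−distributed] — while keeping its own [spread glottis], [voice], [constricted glottis], ….
Among the inventory, only /r/ has exactly this specification, giving the surface form [erle].

[erle]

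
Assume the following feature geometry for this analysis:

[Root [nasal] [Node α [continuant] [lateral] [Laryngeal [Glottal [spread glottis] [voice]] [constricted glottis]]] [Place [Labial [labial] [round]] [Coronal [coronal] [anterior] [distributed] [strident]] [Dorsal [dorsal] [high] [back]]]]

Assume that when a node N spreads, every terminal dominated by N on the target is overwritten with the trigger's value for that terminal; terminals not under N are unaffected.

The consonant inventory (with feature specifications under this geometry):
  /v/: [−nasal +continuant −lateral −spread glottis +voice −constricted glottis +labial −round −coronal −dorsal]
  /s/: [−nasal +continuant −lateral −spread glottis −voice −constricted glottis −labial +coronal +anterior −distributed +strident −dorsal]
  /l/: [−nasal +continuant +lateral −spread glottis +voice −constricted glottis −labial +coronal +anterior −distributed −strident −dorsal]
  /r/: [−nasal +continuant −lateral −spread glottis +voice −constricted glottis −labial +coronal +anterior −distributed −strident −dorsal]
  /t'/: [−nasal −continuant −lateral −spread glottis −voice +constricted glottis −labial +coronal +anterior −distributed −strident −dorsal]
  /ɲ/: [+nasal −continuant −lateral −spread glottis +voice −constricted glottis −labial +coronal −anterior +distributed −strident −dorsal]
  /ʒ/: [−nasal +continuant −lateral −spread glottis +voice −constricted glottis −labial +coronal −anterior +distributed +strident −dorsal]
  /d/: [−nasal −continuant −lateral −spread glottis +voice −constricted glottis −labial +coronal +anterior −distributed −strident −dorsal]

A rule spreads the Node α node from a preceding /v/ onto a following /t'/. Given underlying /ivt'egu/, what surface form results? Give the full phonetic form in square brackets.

[ivregu]

The Node α node dominates the terminals [continuant], [lateral], [spread glottis], [voice], [constricted glottis].
Spreading Node α from /v/ onto /t'/ replaces those values with /v/'s: [+continuant], [−lateral], [−spread glottis], [+voice], [−constricted glottis]. Features outside Node α ([nasal], [labial], [coronal], …) stay as in /t'/.
This feature bundle is that of [r], so /ivt'egu/ surfaces as [ivregu].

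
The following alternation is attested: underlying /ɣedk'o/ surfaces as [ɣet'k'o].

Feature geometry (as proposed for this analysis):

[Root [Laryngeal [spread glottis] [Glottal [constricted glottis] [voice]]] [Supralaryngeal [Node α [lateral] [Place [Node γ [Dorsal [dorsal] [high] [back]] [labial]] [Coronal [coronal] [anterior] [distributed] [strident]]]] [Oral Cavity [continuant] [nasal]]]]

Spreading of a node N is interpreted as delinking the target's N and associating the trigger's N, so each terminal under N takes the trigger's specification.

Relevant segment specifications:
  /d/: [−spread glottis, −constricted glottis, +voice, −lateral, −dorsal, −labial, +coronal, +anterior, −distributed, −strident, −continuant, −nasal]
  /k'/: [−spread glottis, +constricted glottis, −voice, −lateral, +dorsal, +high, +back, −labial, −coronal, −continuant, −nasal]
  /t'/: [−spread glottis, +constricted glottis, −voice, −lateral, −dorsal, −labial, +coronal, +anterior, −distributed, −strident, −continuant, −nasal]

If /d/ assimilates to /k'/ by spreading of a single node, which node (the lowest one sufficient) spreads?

/d/ and [t'] differ in [voice], [constricted glottis]; every other specified feature is identical.
These terminals are all dominated by Glottal, and no proper subconstituent of Glottal covers them all; Glottal is their lowest common ancestor.
If Glottal spreads, every terminal under it takes /k'/'s value, producing [t'] as observed.
Features on which the two segments disagree outside Glottal, such as [coronal], [dorsal], are unchanged — nothing dominating them spread, and Glottal is the minimal sufficient constituent.

Glottal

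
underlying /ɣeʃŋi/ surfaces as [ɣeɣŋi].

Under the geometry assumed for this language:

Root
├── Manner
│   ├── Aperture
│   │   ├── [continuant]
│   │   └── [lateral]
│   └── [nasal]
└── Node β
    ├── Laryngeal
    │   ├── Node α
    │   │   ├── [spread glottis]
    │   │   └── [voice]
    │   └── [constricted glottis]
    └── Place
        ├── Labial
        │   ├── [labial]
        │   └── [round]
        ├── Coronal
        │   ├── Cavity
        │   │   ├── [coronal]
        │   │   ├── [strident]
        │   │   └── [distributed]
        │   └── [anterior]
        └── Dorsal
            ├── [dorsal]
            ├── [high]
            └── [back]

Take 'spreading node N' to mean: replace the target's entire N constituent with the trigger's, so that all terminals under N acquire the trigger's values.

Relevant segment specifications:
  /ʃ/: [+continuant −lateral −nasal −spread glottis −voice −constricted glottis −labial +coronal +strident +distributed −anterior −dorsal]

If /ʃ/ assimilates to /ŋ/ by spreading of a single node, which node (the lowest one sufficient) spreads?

Comparing /ʃ/ with its surface form [ɣ], the features that change are [voice], [coronal], [anterior], [distributed], [strident], [dorsal], [high], [back].
These terminals are all dominated by Node β, and no proper subconstituent of Node β covers them all; Node β is their lowest common ancestor.
If Node β spreads, every terminal under it takes /ŋ/'s value, producing [ɣ] as observed.
Since [continuant], [nasal] are preserved even though /ŋ/ disagrees there, no node above Node β spread.

Node β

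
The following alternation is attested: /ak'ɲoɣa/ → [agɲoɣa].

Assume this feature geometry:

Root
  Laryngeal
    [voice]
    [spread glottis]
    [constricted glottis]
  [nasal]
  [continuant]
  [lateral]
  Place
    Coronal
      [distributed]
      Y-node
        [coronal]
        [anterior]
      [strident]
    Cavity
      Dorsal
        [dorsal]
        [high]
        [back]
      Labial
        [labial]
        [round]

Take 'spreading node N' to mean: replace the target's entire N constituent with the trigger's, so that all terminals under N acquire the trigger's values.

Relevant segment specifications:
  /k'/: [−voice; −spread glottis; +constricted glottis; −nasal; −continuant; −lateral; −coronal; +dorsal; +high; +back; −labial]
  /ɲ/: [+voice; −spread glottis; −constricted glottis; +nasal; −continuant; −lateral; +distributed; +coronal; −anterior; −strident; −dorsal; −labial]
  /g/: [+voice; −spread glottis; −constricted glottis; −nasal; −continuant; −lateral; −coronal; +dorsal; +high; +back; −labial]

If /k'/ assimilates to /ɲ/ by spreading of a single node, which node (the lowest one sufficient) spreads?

Laryngeal

The alternation /k'/ → [g] changes [voice], [constricted glottis] and nothing else.
These terminals are all dominated by Laryngeal, and no proper subconstituent of Laryngeal covers them all; Laryngeal is their lowest common ancestor.
If Laryngeal spreads, every terminal under it takes /ɲ/'s value, producing [g] as observed.
Had Root spread, [coronal], [dorsal] would have taken /ɲ/'s values; they stay as in /k'/, confirming the spreading constituent is exactly Laryngeal.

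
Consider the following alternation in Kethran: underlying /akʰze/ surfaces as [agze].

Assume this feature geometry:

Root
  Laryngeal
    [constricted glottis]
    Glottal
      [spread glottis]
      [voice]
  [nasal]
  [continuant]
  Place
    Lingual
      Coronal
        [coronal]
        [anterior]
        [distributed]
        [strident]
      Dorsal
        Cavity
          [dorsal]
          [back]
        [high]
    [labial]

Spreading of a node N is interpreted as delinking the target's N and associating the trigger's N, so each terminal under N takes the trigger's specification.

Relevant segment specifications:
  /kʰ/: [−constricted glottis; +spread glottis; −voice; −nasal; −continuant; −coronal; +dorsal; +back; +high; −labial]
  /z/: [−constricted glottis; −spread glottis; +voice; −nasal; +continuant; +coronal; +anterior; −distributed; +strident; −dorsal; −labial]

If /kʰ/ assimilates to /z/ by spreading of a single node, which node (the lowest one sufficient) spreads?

Feature comparison: [voice], [spread glottis] differ between /kʰ/ and [g]; the remaining terminals match.
Tracing each changed feature up the tree, the paths first meet at Glottal; any lower node misses at least one of them.
Delinking /kʰ/'s Glottal and associating /z/'s Glottal gives precisely the feature bundle of [g].
Features on which the two segments disagree outside Glottal, such as [coronal], [dorsal], are unchanged — nothing dominating them spread, and Glottal is the minimal sufficient constituent.

Glottal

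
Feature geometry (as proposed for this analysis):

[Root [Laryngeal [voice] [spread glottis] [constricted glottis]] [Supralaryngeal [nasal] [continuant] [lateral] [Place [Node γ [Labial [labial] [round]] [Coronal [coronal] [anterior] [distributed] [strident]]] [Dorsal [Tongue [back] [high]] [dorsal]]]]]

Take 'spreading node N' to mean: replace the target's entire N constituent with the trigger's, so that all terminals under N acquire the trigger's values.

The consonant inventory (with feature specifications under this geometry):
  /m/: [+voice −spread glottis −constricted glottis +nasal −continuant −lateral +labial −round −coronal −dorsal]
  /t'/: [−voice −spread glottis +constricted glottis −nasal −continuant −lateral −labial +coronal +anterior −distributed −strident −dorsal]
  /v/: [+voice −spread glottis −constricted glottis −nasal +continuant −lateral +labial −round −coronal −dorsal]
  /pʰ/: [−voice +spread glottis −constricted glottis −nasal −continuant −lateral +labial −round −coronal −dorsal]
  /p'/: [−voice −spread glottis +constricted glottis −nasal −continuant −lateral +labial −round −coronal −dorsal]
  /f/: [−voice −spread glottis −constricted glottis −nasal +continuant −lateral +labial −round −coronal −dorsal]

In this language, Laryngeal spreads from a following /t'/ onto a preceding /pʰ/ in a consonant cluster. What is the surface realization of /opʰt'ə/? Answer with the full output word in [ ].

Laryngeal immediately or transitively dominates [voice], [spread glottis], [constricted glottis].
After delinking /pʰ/'s Laryngeal and linking /t'/'s, the affected terminals become [−voice], [−spread glottis], [+constricted glottis]; [nasal], [continuant], [lateral], … (outside Laryngeal) are retained from /pʰ/.
Among the inventory, only /p'/ has exactly this specification, giving the surface form [op't'ə].

[op't'ə]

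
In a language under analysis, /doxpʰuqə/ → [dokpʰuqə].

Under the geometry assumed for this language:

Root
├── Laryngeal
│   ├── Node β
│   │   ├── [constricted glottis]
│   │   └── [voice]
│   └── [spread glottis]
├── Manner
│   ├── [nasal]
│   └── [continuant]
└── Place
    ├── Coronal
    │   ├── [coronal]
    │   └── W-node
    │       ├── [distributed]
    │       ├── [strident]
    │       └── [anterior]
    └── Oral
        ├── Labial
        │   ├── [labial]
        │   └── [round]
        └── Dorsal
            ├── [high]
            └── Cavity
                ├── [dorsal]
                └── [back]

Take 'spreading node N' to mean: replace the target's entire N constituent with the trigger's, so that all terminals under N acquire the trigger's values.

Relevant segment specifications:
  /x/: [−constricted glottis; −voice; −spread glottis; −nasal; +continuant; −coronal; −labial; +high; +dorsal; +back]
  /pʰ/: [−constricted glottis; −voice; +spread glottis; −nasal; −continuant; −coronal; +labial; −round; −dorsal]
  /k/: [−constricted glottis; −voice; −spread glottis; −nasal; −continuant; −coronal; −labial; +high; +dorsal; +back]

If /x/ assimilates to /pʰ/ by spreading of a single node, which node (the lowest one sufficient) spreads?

[continuant]

/x/ and [k] differ in [continuant]; every other specified feature is identical.
Only a single terminal changes, and /pʰ/ supplies the new value, so [continuant] itself is the minimal spreading constituent.
[dorsal], [spread glottis] stay as in /x/ although /pʰ/ differs there, so no node dominating them spread; among the remaining candidates [continuant] is the lowest that derives the output.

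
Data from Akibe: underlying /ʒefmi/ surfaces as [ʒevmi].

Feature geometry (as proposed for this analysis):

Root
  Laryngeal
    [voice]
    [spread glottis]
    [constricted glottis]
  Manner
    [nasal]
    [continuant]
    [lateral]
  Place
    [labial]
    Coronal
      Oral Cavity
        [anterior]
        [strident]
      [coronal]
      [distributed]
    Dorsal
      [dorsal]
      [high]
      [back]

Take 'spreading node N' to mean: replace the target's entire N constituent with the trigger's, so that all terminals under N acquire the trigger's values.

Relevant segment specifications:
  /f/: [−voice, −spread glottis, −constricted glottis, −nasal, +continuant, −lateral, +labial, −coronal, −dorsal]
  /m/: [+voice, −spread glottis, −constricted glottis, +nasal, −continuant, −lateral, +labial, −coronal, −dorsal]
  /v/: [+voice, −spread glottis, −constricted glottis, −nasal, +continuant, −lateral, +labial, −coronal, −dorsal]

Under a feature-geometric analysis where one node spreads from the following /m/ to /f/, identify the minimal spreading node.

[voice]

Comparing /f/ with its surface form [v], the only feature that changes is [voice].
With a single altered terminal, the smallest constituent that could spread is that terminal — [voice].
Features on which the two segments disagree outside [voice], such as [continuant], [nasal], are unchanged — nothing dominating them spread, and [voice] is the minimal sufficient constituent.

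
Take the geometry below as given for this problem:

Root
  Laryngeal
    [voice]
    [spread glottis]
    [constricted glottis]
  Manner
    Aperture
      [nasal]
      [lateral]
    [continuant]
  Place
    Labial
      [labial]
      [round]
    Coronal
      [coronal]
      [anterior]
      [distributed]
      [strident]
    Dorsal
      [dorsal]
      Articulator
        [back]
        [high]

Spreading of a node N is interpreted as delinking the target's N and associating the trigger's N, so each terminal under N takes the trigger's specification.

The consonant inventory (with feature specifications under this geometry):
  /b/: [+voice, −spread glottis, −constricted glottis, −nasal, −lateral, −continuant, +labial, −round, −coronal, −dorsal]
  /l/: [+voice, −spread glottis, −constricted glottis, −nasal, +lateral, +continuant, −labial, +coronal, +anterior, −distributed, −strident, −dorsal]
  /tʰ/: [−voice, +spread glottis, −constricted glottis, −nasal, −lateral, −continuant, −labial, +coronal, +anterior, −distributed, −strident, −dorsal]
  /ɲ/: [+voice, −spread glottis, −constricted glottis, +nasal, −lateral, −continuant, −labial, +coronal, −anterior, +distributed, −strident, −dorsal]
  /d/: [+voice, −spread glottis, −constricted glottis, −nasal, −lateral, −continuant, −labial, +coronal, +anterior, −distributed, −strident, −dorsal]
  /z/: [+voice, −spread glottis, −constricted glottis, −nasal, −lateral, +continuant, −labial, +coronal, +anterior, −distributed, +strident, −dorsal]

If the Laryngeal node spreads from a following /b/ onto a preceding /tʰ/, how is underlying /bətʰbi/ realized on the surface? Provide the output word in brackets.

Laryngeal immediately or transitively dominates [voice], [spread glottis], [constricted glottis].
After delinking /tʰ/'s Laryngeal and linking /b/'s, the affected terminals become [+voice], [−spread glottis], [−constricted glottis]; [nasal], [lateral], [continuant], … (outside Laryngeal) are retained from /tʰ/.
This feature bundle is that of [d], so /bətʰbi/ surfaces as [bədbi].

[bədbi]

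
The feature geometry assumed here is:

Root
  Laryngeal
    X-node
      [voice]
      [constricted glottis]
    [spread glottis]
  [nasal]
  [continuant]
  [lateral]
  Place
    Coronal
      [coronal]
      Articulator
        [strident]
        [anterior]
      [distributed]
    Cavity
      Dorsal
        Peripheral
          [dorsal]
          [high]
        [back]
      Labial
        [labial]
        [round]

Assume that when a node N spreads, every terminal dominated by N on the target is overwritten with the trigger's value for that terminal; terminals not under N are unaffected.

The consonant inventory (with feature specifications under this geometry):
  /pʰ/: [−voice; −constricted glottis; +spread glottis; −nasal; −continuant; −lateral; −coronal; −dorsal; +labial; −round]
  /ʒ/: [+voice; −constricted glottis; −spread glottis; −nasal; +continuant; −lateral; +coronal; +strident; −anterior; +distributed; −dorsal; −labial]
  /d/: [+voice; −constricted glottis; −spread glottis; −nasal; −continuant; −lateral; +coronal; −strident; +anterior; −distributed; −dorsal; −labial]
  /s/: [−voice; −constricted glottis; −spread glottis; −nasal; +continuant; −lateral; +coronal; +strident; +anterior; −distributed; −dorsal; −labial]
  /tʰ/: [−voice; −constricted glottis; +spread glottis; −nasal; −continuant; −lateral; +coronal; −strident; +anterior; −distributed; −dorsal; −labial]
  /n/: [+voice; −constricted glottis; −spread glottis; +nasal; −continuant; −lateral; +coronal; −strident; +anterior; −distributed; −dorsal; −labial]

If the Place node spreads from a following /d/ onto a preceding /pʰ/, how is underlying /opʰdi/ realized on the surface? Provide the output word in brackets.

The Place node dominates the terminals [coronal], [strident], [anterior], [distributed], [dorsal], [high], [back], [labial], [round].
After delinking /pʰ/'s Place and linking /d/'s, the affected terminals become [+coronal], [−strident], [+anterior], [−distributed], [−dorsal], [−labial]; [voice], [constricted glottis], [spread glottis], … (outside Place) are retained from /pʰ/.
This feature bundle is that of [tʰ], so /opʰdi/ surfaces as [otʰdi].

[otʰdi]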